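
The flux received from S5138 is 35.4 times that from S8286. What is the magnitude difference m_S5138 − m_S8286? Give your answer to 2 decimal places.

m_S5138 − m_S8286 = −2.5 log₁₀(F_S5138/F_S8286) = −2.5 log₁₀(35.4) = −2.5 × (1.549) = -3.873.

-3.87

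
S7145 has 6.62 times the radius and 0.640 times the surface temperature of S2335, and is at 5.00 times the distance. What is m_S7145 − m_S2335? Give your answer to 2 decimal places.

1.33

L_S7145/L_S2335 = (6.62)²(0.640)⁴ = 7.353.
F_S7145/F_S2335 = (L_S7145/L_S2335)/(d_S7145/d_S2335)² = 7.353/25.00 = 0.2941.
m_S7145 − m_S2335 = −2.5 log₁₀(0.2941) = 1.33.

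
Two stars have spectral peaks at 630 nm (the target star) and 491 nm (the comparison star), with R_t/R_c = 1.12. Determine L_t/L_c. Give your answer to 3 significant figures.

Wien's law gives T ∝ 1/λ_max, so T_t/T_c = λ_c/λ_t = 491/630 = 0.7794.
Then L ∝ R²T⁴ gives L_t/L_c = (1.12)² × (0.7794)⁴ = 1.254 × 0.3689 = 0.4628.

0.463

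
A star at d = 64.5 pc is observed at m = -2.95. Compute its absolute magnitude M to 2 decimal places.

M = m − 5 log₁₀(d/10 pc) = -2.95 − 5 log₁₀(64.5/10)
  = -2.95 − 5 × 0.810 = -2.95 − 4.05 = -7.00.

-7.00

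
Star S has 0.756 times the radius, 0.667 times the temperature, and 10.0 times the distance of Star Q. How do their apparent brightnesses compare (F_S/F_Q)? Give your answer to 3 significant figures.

0.00113

L_S/L_Q = (R_S/R_Q)²(T_S/T_Q)⁴ = (0.756)² × (0.667)⁴ = 0.1131.
F_S/F_Q = (L_S/L_Q)/(d_S/d_Q)² = 0.1131 / (10.0)² = 0.001131.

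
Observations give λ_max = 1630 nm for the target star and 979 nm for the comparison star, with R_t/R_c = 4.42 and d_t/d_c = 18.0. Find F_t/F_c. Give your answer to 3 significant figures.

Wien's law: T_t/T_c = λ_c/λ_t = 979/1630 = 0.6006.
L_t/L_c = (R_t/R_c)²(T_t/T_c)⁴ = (4.42)²(0.6006)⁴ = 2.542.
F_t/F_c = (L_t/L_c)/(d_t/d_c)² = 2.542/(18.0)² = 0.007847.

0.00785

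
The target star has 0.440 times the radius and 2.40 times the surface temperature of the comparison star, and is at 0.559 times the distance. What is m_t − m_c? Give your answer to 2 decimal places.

-3.28

L_t/L_c = (0.440)²(2.40)⁴ = 6.423.
F_t/F_c = (L_t/L_c)/(d_t/d_c)² = 6.423/0.3125 = 20.56.
m_t − m_c = −2.5 log₁₀(20.56) = -3.28.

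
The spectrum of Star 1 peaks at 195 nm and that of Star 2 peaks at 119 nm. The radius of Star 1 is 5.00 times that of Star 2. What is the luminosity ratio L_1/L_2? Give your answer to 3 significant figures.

Wien's law gives T ∝ 1/λ_max, so T_1/T_2 = λ_2/λ_1 = 119/195 = 0.6103.
Then L ∝ R²T⁴ gives L_1/L_2 = (5.00)² × (0.6103)⁴ = 25.00 × 0.1387 = 3.467.

3.47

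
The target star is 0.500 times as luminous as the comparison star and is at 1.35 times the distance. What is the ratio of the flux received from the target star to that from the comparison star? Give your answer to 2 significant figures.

0.27

F = L/(4πd²), so F_t/F_c = (L_t/L_c) / (d_t/d_c)²
= 0.500 / (1.35)² = 0.500 / 1.823 = 0.2743.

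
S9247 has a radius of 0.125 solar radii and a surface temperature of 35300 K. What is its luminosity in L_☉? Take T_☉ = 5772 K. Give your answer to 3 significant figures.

L/L_☉ = (R/R_☉)² (T/T_☉)⁴ = (0.125)² × (35300/5772)⁴
       = 0.01562 × (6.116)⁴ = 0.01562 × 1399 = 21.86.

21.9 L_☉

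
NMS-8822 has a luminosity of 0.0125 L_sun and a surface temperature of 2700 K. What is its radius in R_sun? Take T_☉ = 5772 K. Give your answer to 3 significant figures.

0.511 R_sun

R/R_☉ = √(L/L_☉) / (T/T_☉)² = √(0.0125) / (0.4678)²
       = 0.1118 / 0.2188 = 0.5110.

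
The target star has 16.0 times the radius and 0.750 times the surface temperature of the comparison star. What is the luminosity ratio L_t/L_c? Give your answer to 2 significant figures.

81

From the Stefan–Boltzmann law, L ∝ R²T⁴, so
L_t/L_c = (R_t/R_c)² (T_t/T_c)⁴ = (16.0)² × (0.750)⁴ = 256.0 × 0.3164 = 81.00.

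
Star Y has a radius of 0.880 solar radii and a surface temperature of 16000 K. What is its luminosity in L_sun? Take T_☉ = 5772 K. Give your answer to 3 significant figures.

45.7 L_sun

L/L_☉ = (R/R_☉)² (T/T_☉)⁴ = (0.880)² × (16000/5772)⁴
       = 0.7744 × (2.772)⁴ = 0.7744 × 59.04 = 45.72.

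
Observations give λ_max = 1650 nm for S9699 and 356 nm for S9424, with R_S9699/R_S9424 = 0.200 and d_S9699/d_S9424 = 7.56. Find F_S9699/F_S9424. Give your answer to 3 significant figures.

1.52×10^-6

Wien's law: T_S9699/T_S9424 = λ_S9424/λ_S9699 = 356/1650 = 0.2158.
L_S9699/L_S9424 = (R_S9699/R_S9424)²(T_S9699/T_S9424)⁴ = (0.200)²(0.2158)⁴ = 8.668×10^-5.
F_S9699/F_S9424 = (L_S9699/L_S9424)/(d_S9699/d_S9424)² = 8.668×10^-5/(7.56)² = 1.517×10^-6.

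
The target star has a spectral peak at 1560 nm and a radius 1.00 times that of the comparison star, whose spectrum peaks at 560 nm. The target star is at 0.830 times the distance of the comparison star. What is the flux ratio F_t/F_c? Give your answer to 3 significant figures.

Wien's law: T_t/T_c = λ_c/λ_t = 560/1560 = 0.3590.
L_t/L_c = (R_t/R_c)²(T_t/T_c)⁴ = (1.00)²(0.3590)⁴ = 0.01661.
F_t/F_c = (L_t/L_c)/(d_t/d_c)² = 0.01661/(0.830)² = 0.02410.

0.0241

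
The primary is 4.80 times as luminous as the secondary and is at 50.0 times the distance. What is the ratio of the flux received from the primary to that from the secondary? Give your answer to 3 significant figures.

F = L/(4πd²), so F_p/F_s = (L_p/L_s) / (d_p/d_s)²
= 4.80 / (50.0)² = 4.80 / 2500 = 0.001920.

0.00192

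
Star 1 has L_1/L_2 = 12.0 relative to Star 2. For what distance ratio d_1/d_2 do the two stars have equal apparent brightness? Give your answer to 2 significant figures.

3.5

Equal flux requires L_1/d_1² = L_2/d_2², so d_1/d_2 = √(L_1/L_2)
= √(12.0) = 3.464.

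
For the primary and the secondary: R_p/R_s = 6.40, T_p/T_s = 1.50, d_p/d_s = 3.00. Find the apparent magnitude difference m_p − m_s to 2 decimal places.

-3.41

L_p/L_s = (6.40)²(1.50)⁴ = 207.4.
F_p/F_s = (L_p/L_s)/(d_p/d_s)² = 207.4/9.000 = 23.04.
m_p − m_s = −2.5 log₁₀(23.04) = -3.41.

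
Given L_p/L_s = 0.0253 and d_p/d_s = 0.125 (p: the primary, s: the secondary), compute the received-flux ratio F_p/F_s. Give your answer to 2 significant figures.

F = L/(4πd²), so F_p/F_s = (L_p/L_s) / (d_p/d_s)²
= 0.0253 / (0.125)² = 0.0253 / 0.01562 = 1.619.

1.6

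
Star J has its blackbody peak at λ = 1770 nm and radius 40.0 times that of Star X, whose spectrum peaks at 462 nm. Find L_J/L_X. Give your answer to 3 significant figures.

Wien's law gives T ∝ 1/λ_max, so T_J/T_X = λ_X/λ_J = 462/1770 = 0.2610.
Then L ∝ R²T⁴ gives L_J/L_X = (40.0)² × (0.2610)⁴ = 1600 × 0.004642 = 7.427.

7.43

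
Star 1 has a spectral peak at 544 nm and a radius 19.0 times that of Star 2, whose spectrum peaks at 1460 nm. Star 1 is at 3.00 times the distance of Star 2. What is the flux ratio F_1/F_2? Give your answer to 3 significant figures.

2.08×10^3

Wien's law: T_1/T_2 = λ_2/λ_1 = 1460/544 = 2.684.
L_1/L_2 = (R_1/R_2)²(T_1/T_2)⁴ = (19.0)²(2.684)⁴ = 1.873×10^4.
F_1/F_2 = (L_1/L_2)/(d_1/d_2)² = 1.873×10^4/(3.00)² = 2081.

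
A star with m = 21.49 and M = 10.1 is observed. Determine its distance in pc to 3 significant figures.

m − M = 5 log₁₀(d/10 pc)
21.49 − (10.1) = 11.39 = 5 log₁₀(d/10)
d = 10 × 10^(11.39/5) = 10 × 10^2.278 = 1897 pc.

1.90×10^3 pc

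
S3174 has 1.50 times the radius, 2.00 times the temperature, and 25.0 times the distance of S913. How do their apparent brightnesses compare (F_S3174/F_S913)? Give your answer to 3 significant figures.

0.0576

L_S3174/L_S913 = (R_S3174/R_S913)²(T_S3174/T_S913)⁴ = (1.50)² × (2.00)⁴ = 36.00.
F_S3174/F_S913 = (L_S3174/L_S913)/(d_S3174/d_S913)² = 36.00 / (25.0)² = 0.05760.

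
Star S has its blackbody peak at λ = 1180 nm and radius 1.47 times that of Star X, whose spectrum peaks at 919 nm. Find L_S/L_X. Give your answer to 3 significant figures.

Wien's law gives T ∝ 1/λ_max, so T_S/T_X = λ_X/λ_S = 919/1180 = 0.7788.
Then L ∝ R²T⁴ gives L_S/L_X = (1.47)² × (0.7788)⁴ = 2.161 × 0.3679 = 0.7950.

0.795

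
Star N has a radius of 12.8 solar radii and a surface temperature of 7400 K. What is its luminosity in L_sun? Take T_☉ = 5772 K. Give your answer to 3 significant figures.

443 L_sun

L/L_☉ = (R/R_☉)² (T/T_☉)⁴ = (12.8)² × (7400/5772)⁴
       = 163.8 × (1.282)⁴ = 163.8 × 2.702 = 442.6.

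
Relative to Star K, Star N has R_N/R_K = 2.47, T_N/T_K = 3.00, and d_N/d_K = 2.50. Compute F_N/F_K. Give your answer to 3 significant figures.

79.1

L_N/L_K = (R_N/R_K)²(T_N/T_K)⁴ = (2.47)² × (3.00)⁴ = 494.2.
F_N/F_K = (L_N/L_K)/(d_N/d_K)² = 494.2 / (2.50)² = 79.07.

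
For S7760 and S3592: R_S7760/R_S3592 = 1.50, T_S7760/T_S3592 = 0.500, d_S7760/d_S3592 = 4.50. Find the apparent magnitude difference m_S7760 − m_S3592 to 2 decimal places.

L_S7760/L_S3592 = (1.50)²(0.500)⁴ = 0.1406.
F_S7760/F_S3592 = (L_S7760/L_S3592)/(d_S7760/d_S3592)² = 0.1406/20.25 = 0.006944.
m_S7760 − m_S3592 = −2.5 log₁₀(0.006944) = 5.40.

5.40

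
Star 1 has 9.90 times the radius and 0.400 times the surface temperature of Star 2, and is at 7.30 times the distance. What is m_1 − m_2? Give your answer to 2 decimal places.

3.32

L_1/L_2 = (9.90)²(0.400)⁴ = 2.509.
F_1/F_2 = (L_1/L_2)/(d_1/d_2)² = 2.509/53.29 = 0.04708.
m_1 − m_2 = −2.5 log₁₀(0.04708) = 3.32.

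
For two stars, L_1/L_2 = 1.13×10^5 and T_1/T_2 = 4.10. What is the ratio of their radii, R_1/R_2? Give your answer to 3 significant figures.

L ∝ R²T⁴ gives R ∝ √L / T², so
R_1/R_2 = √(1.13×10^5) / (4.10)² = 336.2 / 16.81 = 20.00.

20.0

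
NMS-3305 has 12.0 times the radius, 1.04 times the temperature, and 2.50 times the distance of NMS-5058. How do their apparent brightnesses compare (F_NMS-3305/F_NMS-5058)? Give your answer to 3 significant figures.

L_NMS-3305/L_NMS-5058 = (R_NMS-3305/R_NMS-5058)²(T_NMS-3305/T_NMS-5058)⁴ = (12.0)² × (1.04)⁴ = 168.5.
F_NMS-3305/F_NMS-5058 = (L_NMS-3305/L_NMS-5058)/(d_NMS-3305/d_NMS-5058)² = 168.5 / (2.50)² = 26.95.

27.0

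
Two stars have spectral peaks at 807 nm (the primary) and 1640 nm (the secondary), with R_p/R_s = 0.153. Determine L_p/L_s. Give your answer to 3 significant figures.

Wien's law gives T ∝ 1/λ_max, so T_p/T_s = λ_s/λ_p = 1640/807 = 2.032.
Then L ∝ R²T⁴ gives L_p/L_s = (0.153)² × (2.032)⁴ = 0.02341 × 17.06 = 0.3993.

0.399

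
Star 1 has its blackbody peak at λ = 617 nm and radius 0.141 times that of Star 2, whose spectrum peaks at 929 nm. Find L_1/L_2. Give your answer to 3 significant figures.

0.102

Wien's law gives T ∝ 1/λ_max, so T_1/T_2 = λ_2/λ_1 = 929/617 = 1.506.
Then L ∝ R²T⁴ gives L_1/L_2 = (0.141)² × (1.506)⁴ = 0.01988 × 5.140 = 0.1022.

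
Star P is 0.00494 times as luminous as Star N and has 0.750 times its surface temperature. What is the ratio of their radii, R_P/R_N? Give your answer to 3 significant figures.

L ∝ R²T⁴ gives R ∝ √L / T², so
R_P/R_N = √(0.00494) / (0.750)² = 0.07029 / 0.5625 = 0.1250.

0.125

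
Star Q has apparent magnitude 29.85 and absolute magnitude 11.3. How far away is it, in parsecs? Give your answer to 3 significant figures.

5.13×10^4 pc

m − M = 5 log₁₀(d/10 pc)
29.85 − (11.3) = 18.55 = 5 log₁₀(d/10)
d = 10 × 10^(18.55/5) = 10 × 10^3.710 = 5.129×10^4 pc.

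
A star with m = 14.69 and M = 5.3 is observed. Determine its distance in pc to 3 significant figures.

m − M = 5 log₁₀(d/10 pc)
14.69 − (5.3) = 9.39 = 5 log₁₀(d/10)
d = 10 × 10^(9.39/5) = 10 × 10^1.878 = 755.1 pc.

755 pc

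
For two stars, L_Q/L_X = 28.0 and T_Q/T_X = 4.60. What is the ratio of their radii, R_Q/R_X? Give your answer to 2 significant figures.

0.25

L ∝ R²T⁴ gives R ∝ √L / T², so
R_Q/R_X = √(28.0) / (4.60)² = 5.292 / 21.16 = 0.2501.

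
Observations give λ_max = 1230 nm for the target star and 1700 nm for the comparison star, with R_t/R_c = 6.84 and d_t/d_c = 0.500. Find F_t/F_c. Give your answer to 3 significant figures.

683

Wien's law: T_t/T_c = λ_c/λ_t = 1700/1230 = 1.382.
L_t/L_c = (R_t/R_c)²(T_t/T_c)⁴ = (6.84)²(1.382)⁴ = 170.7.
F_t/F_c = (L_t/L_c)/(d_t/d_c)² = 170.7/(0.500)² = 682.9.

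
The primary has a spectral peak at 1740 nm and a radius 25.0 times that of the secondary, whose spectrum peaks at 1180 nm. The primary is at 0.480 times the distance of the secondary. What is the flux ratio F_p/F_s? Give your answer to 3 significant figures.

Wien's law: T_p/T_s = λ_s/λ_p = 1180/1740 = 0.6782.
L_p/L_s = (R_p/R_s)²(T_p/T_s)⁴ = (25.0)²(0.6782)⁴ = 132.2.
F_p/F_s = (L_p/L_s)/(d_p/d_s)² = 132.2/(0.480)² = 573.8.

574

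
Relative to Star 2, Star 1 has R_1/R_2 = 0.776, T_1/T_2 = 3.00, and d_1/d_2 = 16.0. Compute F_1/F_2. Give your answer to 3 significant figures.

L_1/L_2 = (R_1/R_2)²(T_1/T_2)⁴ = (0.776)² × (3.00)⁴ = 48.78.
F_1/F_2 = (L_1/L_2)/(d_1/d_2)² = 48.78 / (16.0)² = 0.1905.

0.191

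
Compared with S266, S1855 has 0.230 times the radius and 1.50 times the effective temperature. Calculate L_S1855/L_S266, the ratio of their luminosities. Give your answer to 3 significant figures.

From the Stefan–Boltzmann law, L ∝ R²T⁴, so
L_S1855/L_S266 = (R_S1855/R_S266)² (T_S1855/T_S266)⁴ = (0.230)² × (1.50)⁴ = 0.05290 × 5.062 = 0.2678.

0.268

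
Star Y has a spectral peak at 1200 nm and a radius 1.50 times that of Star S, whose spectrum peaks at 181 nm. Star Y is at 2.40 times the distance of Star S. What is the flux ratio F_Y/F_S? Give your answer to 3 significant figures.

2.02×10^-4

Wien's law: T_Y/T_S = λ_S/λ_Y = 181/1200 = 0.1508.
L_Y/L_S = (R_Y/R_S)²(T_Y/T_S)⁴ = (1.50)²(0.1508)⁴ = 0.001165.
F_Y/F_S = (L_Y/L_S)/(d_Y/d_S)² = 0.001165/(2.40)² = 2.022×10^-4.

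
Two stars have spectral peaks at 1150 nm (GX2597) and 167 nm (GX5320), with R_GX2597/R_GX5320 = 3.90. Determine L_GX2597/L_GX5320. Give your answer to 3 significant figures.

Wien's law gives T ∝ 1/λ_max, so T_GX2597/T_GX5320 = λ_GX5320/λ_GX2597 = 167/1150 = 0.1452.
Then L ∝ R²T⁴ gives L_GX2597/L_GX5320 = (3.90)² × (0.1452)⁴ = 15.21 × 4.447×10^-4 = 0.006764.

0.00676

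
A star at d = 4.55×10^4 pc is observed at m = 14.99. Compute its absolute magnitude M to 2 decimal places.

-3.30

M = m − 5 log₁₀(d/10 pc) = 14.99 − 5 log₁₀(4.55×10^4/10)
  = 14.99 − 5 × 3.658 = 14.99 − 18.29 = -3.30.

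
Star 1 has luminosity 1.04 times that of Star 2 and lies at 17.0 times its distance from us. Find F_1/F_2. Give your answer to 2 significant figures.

0.0036

F = L/(4πd²), so F_1/F_2 = (L_1/L_2) / (d_1/d_2)²
= 1.04 / (17.0)² = 1.04 / 289.0 = 0.003599.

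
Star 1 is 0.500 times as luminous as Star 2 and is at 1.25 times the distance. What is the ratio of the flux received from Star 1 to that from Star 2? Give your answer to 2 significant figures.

0.32

F = L/(4πd²), so F_1/F_2 = (L_1/L_2) / (d_1/d_2)²
= 0.500 / (1.25)² = 0.500 / 1.562 = 0.3200.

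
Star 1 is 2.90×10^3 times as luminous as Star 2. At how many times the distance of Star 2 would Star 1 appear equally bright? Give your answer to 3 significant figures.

53.9

Equal flux requires L_1/d_1² = L_2/d_2², so d_1/d_2 = √(L_1/L_2)
= √(2.90×10^3) = 53.85.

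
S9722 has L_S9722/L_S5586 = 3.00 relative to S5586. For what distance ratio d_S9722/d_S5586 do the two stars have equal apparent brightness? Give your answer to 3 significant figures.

1.73

Equal flux requires L_S9722/d_S9722² = L_S5586/d_S5586², so d_S9722/d_S5586 = √(L_S9722/L_S5586)
= √(3.00) = 1.732.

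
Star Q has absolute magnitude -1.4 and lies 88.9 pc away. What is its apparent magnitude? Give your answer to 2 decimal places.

3.34

m = M + 5 log₁₀(d/10 pc) = -1.4 + 5 log₁₀(88.9/10)
  = -1.4 + 5 × 0.949 = -1.4 + 4.74 = 3.34.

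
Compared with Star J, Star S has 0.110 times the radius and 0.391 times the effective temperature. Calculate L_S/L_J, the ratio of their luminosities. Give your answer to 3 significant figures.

2.83×10^-4

From the Stefan–Boltzmann law, L ∝ R²T⁴, so
L_S/L_J = (R_S/R_J)² (T_S/T_J)⁴ = (0.110)² × (0.391)⁴ = 0.01210 × 0.02337 = 2.828×10^-4.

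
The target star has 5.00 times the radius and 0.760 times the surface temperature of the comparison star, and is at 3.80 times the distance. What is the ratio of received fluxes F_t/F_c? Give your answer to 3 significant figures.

L_t/L_c = (R_t/R_c)²(T_t/T_c)⁴ = (5.00)² × (0.760)⁴ = 8.341.
F_t/F_c = (L_t/L_c)/(d_t/d_c)² = 8.341 / (3.80)² = 0.5776.

0.578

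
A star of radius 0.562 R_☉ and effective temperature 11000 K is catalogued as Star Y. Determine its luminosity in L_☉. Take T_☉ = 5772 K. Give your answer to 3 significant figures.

L/L_☉ = (R/R_☉)² (T/T_☉)⁴ = (0.562)² × (11000/5772)⁴
       = 0.3158 × (1.906)⁴ = 0.3158 × 13.19 = 4.166.

4.17 L_☉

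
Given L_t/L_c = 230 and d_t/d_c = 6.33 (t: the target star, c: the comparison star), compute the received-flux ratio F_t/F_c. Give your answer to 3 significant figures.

F = L/(4πd²), so F_t/F_c = (L_t/L_c) / (d_t/d_c)²
= 230 / (6.33)² = 230 / 40.07 = 5.740.

5.74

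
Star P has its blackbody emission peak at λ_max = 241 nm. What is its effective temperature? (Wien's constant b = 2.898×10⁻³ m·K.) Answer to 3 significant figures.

T = b/λ_max = 2.898×10⁻³ / (241×10⁻⁹) = 1.202×10^4 K.

1.20×10^4 K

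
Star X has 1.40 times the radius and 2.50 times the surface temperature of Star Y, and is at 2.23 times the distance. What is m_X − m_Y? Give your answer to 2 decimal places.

L_X/L_Y = (1.40)²(2.50)⁴ = 76.56.
F_X/F_Y = (L_X/L_Y)/(d_X/d_Y)² = 76.56/4.973 = 15.40.
m_X − m_Y = −2.5 log₁₀(15.40) = -2.97.

-2.97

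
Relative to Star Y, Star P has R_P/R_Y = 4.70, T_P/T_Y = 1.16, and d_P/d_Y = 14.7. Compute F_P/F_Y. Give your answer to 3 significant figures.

L_P/L_Y = (R_P/R_Y)²(T_P/T_Y)⁴ = (4.70)² × (1.16)⁴ = 40.00.
F_P/F_Y = (L_P/L_Y)/(d_P/d_Y)² = 40.00 / (14.7)² = 0.1851.

0.185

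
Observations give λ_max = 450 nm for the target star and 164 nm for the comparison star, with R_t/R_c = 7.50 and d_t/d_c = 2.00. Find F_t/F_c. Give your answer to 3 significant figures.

0.248

Wien's law: T_t/T_c = λ_c/λ_t = 164/450 = 0.3644.
L_t/L_c = (R_t/R_c)²(T_t/T_c)⁴ = (7.50)²(0.3644)⁴ = 0.9923.
F_t/F_c = (L_t/L_c)/(d_t/d_c)² = 0.9923/(2.00)² = 0.2481.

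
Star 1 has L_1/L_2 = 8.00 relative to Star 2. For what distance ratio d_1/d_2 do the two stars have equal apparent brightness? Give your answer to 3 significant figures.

Equal flux requires L_1/d_1² = L_2/d_2², so d_1/d_2 = √(L_1/L_2)
= √(8.00) = 2.828.

2.83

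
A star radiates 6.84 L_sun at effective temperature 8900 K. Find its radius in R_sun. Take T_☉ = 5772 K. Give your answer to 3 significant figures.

R/R_☉ = √(L/L_☉) / (T/T_☉)² = √(6.84) / (1.542)²
       = 2.615 / 2.378 = 1.100.

1.10 R_sun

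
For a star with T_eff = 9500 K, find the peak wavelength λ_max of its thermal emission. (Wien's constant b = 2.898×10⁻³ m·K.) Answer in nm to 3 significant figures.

λ_max = b/T = 2.898×10⁻³ / 9500 = 3.05×10^-7 m = 305.1 nm.

305 nm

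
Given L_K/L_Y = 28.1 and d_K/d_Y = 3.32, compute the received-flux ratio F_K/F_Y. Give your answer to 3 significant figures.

2.55

F = L/(4πd²), so F_K/F_Y = (L_K/L_Y) / (d_K/d_Y)²
= 28.1 / (3.32)² = 28.1 / 11.02 = 2.549.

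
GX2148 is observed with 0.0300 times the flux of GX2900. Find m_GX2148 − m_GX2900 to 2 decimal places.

m_GX2148 − m_GX2900 = −2.5 log₁₀(F_GX2148/F_GX2900) = −2.5 log₁₀(0.0300) = −2.5 × (-1.523) = 3.807.

3.81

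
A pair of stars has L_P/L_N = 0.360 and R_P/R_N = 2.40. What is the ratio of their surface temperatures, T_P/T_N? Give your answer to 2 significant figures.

L ∝ R²T⁴ gives T ∝ (L/R²)^(1/4), so
T_P/T_N = (0.360 / 2.40²)^(1/4) = (0.06250)^(1/4) = 0.5000.

0.50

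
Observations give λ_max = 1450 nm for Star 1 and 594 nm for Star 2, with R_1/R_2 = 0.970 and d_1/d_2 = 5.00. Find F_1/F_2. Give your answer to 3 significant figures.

Wien's law: T_1/T_2 = λ_2/λ_1 = 594/1450 = 0.4097.
L_1/L_2 = (R_1/R_2)²(T_1/T_2)⁴ = (0.970)²(0.4097)⁴ = 0.02650.
F_1/F_2 = (L_1/L_2)/(d_1/d_2)² = 0.02650/(5.00)² = 0.001060.

0.00106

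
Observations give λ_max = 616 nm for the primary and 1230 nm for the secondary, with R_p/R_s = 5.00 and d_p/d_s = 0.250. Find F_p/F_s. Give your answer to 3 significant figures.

6.36×10^3

Wien's law: T_p/T_s = λ_s/λ_p = 1230/616 = 1.997.
L_p/L_s = (R_p/R_s)²(T_p/T_s)⁴ = (5.00)²(1.997)⁴ = 397.4.
F_p/F_s = (L_p/L_s)/(d_p/d_s)² = 397.4/(0.250)² = 6359.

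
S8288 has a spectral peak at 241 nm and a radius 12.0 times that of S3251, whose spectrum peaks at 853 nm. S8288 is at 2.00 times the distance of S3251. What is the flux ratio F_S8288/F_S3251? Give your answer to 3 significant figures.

5.65×10^3

Wien's law: T_S8288/T_S3251 = λ_S3251/λ_S8288 = 853/241 = 3.539.
L_S8288/L_S3251 = (R_S8288/R_S3251)²(T_S8288/T_S3251)⁴ = (12.0)²(3.539)⁴ = 2.260×10^4.
F_S8288/F_S3251 = (L_S8288/L_S3251)/(d_S8288/d_S3251)² = 2.260×10^4/(2.00)² = 5650.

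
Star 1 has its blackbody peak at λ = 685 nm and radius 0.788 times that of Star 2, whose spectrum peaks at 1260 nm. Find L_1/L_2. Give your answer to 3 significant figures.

Wien's law gives T ∝ 1/λ_max, so T_1/T_2 = λ_2/λ_1 = 1260/685 = 1.839.
Then L ∝ R²T⁴ gives L_1/L_2 = (0.788)² × (1.839)⁴ = 0.6209 × 11.45 = 7.108.

7.11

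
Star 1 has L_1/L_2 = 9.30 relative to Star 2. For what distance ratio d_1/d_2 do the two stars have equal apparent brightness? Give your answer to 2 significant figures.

Equal flux requires L_1/d_1² = L_2/d_2², so d_1/d_2 = √(L_1/L_2)
= √(9.30) = 3.050.

3.0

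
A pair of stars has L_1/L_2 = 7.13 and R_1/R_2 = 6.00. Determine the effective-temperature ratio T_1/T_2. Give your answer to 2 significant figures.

0.67

L ∝ R²T⁴ gives T ∝ (L/R²)^(1/4), so
T_1/T_2 = (7.13 / 6.00²)^(1/4) = (0.1981)^(1/4) = 0.6671.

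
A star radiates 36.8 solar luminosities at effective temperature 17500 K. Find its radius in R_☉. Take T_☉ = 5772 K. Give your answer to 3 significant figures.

R/R_☉ = √(L/L_☉) / (T/T_☉)² = √(36.8) / (3.032)²
       = 6.066 / 9.192 = 0.6599.

0.660 R_☉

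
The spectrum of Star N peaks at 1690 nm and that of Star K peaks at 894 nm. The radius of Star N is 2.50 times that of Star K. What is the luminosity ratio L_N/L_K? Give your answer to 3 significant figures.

0.489

Wien's law gives T ∝ 1/λ_max, so T_N/T_K = λ_K/λ_N = 894/1690 = 0.5290.
Then L ∝ R²T⁴ gives L_N/L_K = (2.50)² × (0.5290)⁴ = 6.250 × 0.07831 = 0.4894.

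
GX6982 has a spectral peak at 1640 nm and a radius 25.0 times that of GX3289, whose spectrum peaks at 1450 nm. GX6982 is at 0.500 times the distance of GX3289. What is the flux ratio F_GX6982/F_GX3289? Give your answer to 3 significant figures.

1.53×10^3

Wien's law: T_GX6982/T_GX3289 = λ_GX3289/λ_GX6982 = 1450/1640 = 0.8841.
L_GX6982/L_GX3289 = (R_GX6982/R_GX3289)²(T_GX6982/T_GX3289)⁴ = (25.0)²(0.8841)⁴ = 381.9.
F_GX6982/F_GX3289 = (L_GX6982/L_GX3289)/(d_GX6982/d_GX3289)² = 381.9/(0.500)² = 1528.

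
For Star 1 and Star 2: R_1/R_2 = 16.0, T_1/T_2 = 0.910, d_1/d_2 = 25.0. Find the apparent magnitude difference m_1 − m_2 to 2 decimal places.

L_1/L_2 = (16.0)²(0.910)⁴ = 175.6.
F_1/F_2 = (L_1/L_2)/(d_1/d_2)² = 175.6/625.0 = 0.2809.
m_1 − m_2 = −2.5 log₁₀(0.2809) = 1.38.

1.38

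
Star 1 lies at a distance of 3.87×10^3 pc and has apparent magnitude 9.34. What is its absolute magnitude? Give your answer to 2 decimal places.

-3.60

M = m − 5 log₁₀(d/10 pc) = 9.34 − 5 log₁₀(3.87×10^3/10)
  = 9.34 − 5 × 2.588 = 9.34 − 12.94 = -3.60.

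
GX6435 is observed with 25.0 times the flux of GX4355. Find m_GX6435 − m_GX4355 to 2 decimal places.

-3.49

m_GX6435 − m_GX4355 = −2.5 log₁₀(F_GX6435/F_GX4355) = −2.5 log₁₀(25.0) = −2.5 × (1.398) = -3.495.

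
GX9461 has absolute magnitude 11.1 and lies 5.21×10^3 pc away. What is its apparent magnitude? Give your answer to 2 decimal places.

24.68

m = M + 5 log₁₀(d/10 pc) = 11.1 + 5 log₁₀(5.21×10^3/10)
  = 11.1 + 5 × 2.717 = 11.1 + 13.58 = 24.68.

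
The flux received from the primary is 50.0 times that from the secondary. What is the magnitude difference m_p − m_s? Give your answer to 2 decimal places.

m_p − m_s = −2.5 log₁₀(F_p/F_s) = −2.5 log₁₀(50.0) = −2.5 × (1.699) = -4.247.

-4.25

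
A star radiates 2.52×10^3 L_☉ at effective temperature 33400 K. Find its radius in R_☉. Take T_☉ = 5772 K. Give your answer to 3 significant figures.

1.50 R_☉

R/R_☉ = √(L/L_☉) / (T/T_☉)² = √(2.52×10^3) / (5.787)²
       = 50.20 / 33.48 = 1.499.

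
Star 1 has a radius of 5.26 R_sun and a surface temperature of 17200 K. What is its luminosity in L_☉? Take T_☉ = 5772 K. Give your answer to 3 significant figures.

2.18×10^3 L_☉

L/L_☉ = (R/R_☉)² (T/T_☉)⁴ = (5.26)² × (17200/5772)⁴
       = 27.67 × (2.980)⁴ = 27.67 × 78.85 = 2182.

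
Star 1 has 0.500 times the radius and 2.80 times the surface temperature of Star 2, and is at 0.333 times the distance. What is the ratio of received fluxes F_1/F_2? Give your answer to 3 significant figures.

139

L_1/L_2 = (R_1/R_2)²(T_1/T_2)⁴ = (0.500)² × (2.80)⁴ = 15.37.
F_1/F_2 = (L_1/L_2)/(d_1/d_2)² = 15.37 / (0.333)² = 138.6.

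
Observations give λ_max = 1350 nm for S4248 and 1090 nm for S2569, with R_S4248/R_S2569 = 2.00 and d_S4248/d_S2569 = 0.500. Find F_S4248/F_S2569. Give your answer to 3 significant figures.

6.80

Wien's law: T_S4248/T_S2569 = λ_S2569/λ_S4248 = 1090/1350 = 0.8074.
L_S4248/L_S2569 = (R_S4248/R_S2569)²(T_S4248/T_S2569)⁴ = (2.00)²(0.8074)⁴ = 1.700.
F_S4248/F_S2569 = (L_S4248/L_S2569)/(d_S4248/d_S2569)² = 1.700/(0.500)² = 6.800.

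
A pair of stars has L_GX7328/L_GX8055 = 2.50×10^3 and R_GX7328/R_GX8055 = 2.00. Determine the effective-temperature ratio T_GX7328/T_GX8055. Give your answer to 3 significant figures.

5.00

L ∝ R²T⁴ gives T ∝ (L/R²)^(1/4), so
T_GX7328/T_GX8055 = (2.50×10^3 / 2.00²)^(1/4) = (625.0)^(1/4) = 5.000.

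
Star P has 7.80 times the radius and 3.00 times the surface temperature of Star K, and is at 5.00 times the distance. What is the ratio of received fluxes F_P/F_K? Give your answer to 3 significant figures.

L_P/L_K = (R_P/R_K)²(T_P/T_K)⁴ = (7.80)² × (3.00)⁴ = 4928.
F_P/F_K = (L_P/L_K)/(d_P/d_K)² = 4928 / (5.00)² = 197.1.

197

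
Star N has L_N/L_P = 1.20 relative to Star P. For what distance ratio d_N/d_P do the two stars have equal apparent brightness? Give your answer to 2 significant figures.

Equal flux requires L_N/d_N² = L_P/d_P², so d_N/d_P = √(L_N/L_P)
= √(1.20) = 1.095.

1.1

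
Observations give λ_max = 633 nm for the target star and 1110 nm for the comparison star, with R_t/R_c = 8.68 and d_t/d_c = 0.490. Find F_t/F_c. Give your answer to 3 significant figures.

Wien's law: T_t/T_c = λ_c/λ_t = 1110/633 = 1.754.
L_t/L_c = (R_t/R_c)²(T_t/T_c)⁴ = (8.68)²(1.754)⁴ = 712.4.
F_t/F_c = (L_t/L_c)/(d_t/d_c)² = 712.4/(0.490)² = 2967.

2.97×10^3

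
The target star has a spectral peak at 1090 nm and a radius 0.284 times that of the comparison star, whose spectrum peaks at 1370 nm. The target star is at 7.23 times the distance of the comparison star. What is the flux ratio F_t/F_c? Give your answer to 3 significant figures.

Wien's law: T_t/T_c = λ_c/λ_t = 1370/1090 = 1.257.
L_t/L_c = (R_t/R_c)²(T_t/T_c)⁴ = (0.284)²(1.257)⁴ = 0.2013.
F_t/F_c = (L_t/L_c)/(d_t/d_c)² = 0.2013/(7.23)² = 0.003851.

0.00385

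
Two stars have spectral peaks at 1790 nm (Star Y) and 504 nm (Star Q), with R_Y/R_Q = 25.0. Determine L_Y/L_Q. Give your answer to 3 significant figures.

3.93

Wien's law gives T ∝ 1/λ_max, so T_Y/T_Q = λ_Q/λ_Y = 504/1790 = 0.2816.
Then L ∝ R²T⁴ gives L_Y/L_Q = (25.0)² × (0.2816)⁴ = 625.0 × 0.006285 = 3.928.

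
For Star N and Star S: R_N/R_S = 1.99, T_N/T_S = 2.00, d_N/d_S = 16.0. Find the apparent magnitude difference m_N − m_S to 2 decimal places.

L_N/L_S = (1.99)²(2.00)⁴ = 63.36.
F_N/F_S = (L_N/L_S)/(d_N/d_S)² = 63.36/256.0 = 0.2475.
m_N − m_S = −2.5 log₁₀(0.2475) = 1.52.

1.52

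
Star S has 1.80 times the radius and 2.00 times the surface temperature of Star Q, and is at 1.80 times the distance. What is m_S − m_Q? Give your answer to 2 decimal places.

L_S/L_Q = (1.80)²(2.00)⁴ = 51.84.
F_S/F_Q = (L_S/L_Q)/(d_S/d_Q)² = 51.84/3.240 = 16.00.
m_S − m_Q = −2.5 log₁₀(16.00) = -3.01.

-3.01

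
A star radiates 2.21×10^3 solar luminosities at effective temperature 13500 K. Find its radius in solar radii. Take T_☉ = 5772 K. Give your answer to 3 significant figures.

8.59 solar radii

R/R_☉ = √(L/L_☉) / (T/T_☉)² = √(2.21×10^3) / (2.339)²
       = 47.01 / 5.470 = 8.594.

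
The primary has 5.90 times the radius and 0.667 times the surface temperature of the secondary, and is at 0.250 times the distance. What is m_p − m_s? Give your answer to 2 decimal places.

L_p/L_s = (5.90)²(0.667)⁴ = 6.890.
F_p/F_s = (L_p/L_s)/(d_p/d_s)² = 6.890/0.06250 = 110.2.
m_p − m_s = −2.5 log₁₀(110.2) = -5.11.

-5.11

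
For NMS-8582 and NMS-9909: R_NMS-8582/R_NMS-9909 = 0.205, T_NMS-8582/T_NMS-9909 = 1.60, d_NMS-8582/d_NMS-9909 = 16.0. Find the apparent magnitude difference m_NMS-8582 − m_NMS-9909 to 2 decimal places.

L_NMS-8582/L_NMS-9909 = (0.205)²(1.60)⁴ = 0.2754.
F_NMS-8582/F_NMS-9909 = (L_NMS-8582/L_NMS-9909)/(d_NMS-8582/d_NMS-9909)² = 0.2754/256.0 = 0.001076.
m_NMS-8582 − m_NMS-9909 = −2.5 log₁₀(0.001076) = 7.42.

7.42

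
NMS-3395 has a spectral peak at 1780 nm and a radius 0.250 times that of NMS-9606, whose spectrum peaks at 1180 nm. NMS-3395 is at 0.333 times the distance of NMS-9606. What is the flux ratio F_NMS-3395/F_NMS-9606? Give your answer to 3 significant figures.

Wien's law: T_NMS-3395/T_NMS-9606 = λ_NMS-9606/λ_NMS-3395 = 1180/1780 = 0.6629.
L_NMS-3395/L_NMS-9606 = (R_NMS-3395/R_NMS-9606)²(T_NMS-3395/T_NMS-9606)⁴ = (0.250)²(0.6629)⁴ = 0.01207.
F_NMS-3395/F_NMS-9606 = (L_NMS-3395/L_NMS-9606)/(d_NMS-3395/d_NMS-9606)² = 0.01207/(0.333)² = 0.1089.

0.109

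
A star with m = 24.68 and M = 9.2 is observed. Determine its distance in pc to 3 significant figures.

m − M = 5 log₁₀(d/10 pc)
24.68 − (9.2) = 15.48 = 5 log₁₀(d/10)
d = 10 × 10^(15.48/5) = 10 × 10^3.096 = 1.247×10^4 pc.

1.25×10^4 pc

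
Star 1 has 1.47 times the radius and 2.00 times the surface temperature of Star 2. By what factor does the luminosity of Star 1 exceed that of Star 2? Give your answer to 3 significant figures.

34.6

From the Stefan–Boltzmann law, L ∝ R²T⁴, so
L_1/L_2 = (R_1/R_2)² (T_1/T_2)⁴ = (1.47)² × (2.00)⁴ = 2.161 × 16.00 = 34.57.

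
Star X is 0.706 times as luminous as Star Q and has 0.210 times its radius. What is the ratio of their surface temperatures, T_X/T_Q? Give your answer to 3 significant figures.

2.00

L ∝ R²T⁴ gives T ∝ (L/R²)^(1/4), so
T_X/T_Q = (0.706 / 0.210²)^(1/4) = (16.01)^(1/4) = 2.000.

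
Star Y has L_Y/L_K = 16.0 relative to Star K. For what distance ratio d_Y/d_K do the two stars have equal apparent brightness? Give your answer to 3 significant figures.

Equal flux requires L_Y/d_Y² = L_K/d_K², so d_Y/d_K = √(L_Y/L_K)
= √(16.0) = 4.000.

4.00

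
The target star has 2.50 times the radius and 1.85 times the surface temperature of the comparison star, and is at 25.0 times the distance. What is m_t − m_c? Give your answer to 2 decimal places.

2.33

L_t/L_c = (2.50)²(1.85)⁴ = 73.21.
F_t/F_c = (L_t/L_c)/(d_t/d_c)² = 73.21/625.0 = 0.1171.
m_t − m_c = −2.5 log₁₀(0.1171) = 2.33.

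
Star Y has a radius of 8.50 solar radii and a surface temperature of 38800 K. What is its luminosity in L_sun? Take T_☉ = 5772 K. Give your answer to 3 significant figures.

L/L_☉ = (R/R_☉)² (T/T_☉)⁴ = (8.50)² × (38800/5772)⁴
       = 72.25 × (6.722)⁴ = 72.25 × 2042 = 1.475×10^5.

1.48×10^5 L_sun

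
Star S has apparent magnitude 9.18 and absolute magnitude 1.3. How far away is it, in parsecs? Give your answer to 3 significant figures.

m − M = 5 log₁₀(d/10 pc)
9.18 − (1.3) = 7.88 = 5 log₁₀(d/10)
d = 10 × 10^(7.88/5) = 10 × 10^1.576 = 376.7 pc.

377 pc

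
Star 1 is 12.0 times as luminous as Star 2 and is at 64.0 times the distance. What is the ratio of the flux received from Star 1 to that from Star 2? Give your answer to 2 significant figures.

F = L/(4πd²), so F_1/F_2 = (L_1/L_2) / (d_1/d_2)²
= 12.0 / (64.0)² = 12.0 / 4096 = 0.002930.

0.0029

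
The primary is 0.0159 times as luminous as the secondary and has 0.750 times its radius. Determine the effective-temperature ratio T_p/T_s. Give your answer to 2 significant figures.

0.41

L ∝ R²T⁴ gives T ∝ (L/R²)^(1/4), so
T_p/T_s = (0.0159 / 0.750²)^(1/4) = (0.02827)^(1/4) = 0.4100.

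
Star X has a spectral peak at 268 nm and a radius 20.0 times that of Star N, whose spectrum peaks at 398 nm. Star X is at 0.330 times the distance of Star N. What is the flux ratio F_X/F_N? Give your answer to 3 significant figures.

Wien's law: T_X/T_N = λ_N/λ_X = 398/268 = 1.485.
L_X/L_N = (R_X/R_N)²(T_X/T_N)⁴ = (20.0)²(1.485)⁴ = 1946.
F_X/F_N = (L_X/L_N)/(d_X/d_N)² = 1946/(0.330)² = 1.787×10^4.

1.79×10^4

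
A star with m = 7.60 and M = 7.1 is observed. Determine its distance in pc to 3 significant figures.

12.6 pc

m − M = 5 log₁₀(d/10 pc)
7.60 − (7.1) = 0.50 = 5 log₁₀(d/10)
d = 10 × 10^(0.50/5) = 10 × 10^0.100 = 12.59 pc.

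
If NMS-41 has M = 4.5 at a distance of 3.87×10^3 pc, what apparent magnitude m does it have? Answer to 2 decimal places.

m = M + 5 log₁₀(d/10 pc) = 4.5 + 5 log₁₀(3.87×10^3/10)
  = 4.5 + 5 × 2.588 = 4.5 + 12.94 = 17.44.

17.44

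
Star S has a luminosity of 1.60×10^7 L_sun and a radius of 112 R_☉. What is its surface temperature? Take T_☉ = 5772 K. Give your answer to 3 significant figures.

3.45×10^4 K

T/T_☉ = (L/L_☉)^(1/4) / (R/R_☉)^(1/2)
T = 5772 × (1.60×10^7)^(1/4) / √(112) = 5772 × 63.25 / 10.58 = 3.449×10^4 K.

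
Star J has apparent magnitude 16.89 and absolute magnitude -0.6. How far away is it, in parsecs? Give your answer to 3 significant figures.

m − M = 5 log₁₀(d/10 pc)
16.89 − (-0.6) = 17.49 = 5 log₁₀(d/10)
d = 10 × 10^(17.49/5) = 10 × 10^3.498 = 3.148×10^4 pc.

3.15×10^4 pc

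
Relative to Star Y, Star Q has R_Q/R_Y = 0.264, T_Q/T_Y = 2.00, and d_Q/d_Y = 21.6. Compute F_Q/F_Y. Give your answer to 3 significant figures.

L_Q/L_Y = (R_Q/R_Y)²(T_Q/T_Y)⁴ = (0.264)² × (2.00)⁴ = 1.115.
F_Q/F_Y = (L_Q/L_Y)/(d_Q/d_Y)² = 1.115 / (21.6)² = 0.002390.

0.00239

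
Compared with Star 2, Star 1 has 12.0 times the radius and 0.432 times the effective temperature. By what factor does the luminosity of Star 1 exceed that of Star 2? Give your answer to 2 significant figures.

From the Stefan–Boltzmann law, L ∝ R²T⁴, so
L_1/L_2 = (R_1/R_2)² (T_1/T_2)⁴ = (12.0)² × (0.432)⁴ = 144.0 × 0.03483 = 5.015.

5.0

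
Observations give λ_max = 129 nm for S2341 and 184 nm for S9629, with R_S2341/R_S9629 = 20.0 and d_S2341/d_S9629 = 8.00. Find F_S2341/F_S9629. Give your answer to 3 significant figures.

25.9

Wien's law: T_S2341/T_S9629 = λ_S9629/λ_S2341 = 184/129 = 1.426.
L_S2341/L_S9629 = (R_S2341/R_S9629)²(T_S2341/T_S9629)⁴ = (20.0)²(1.426)⁴ = 1656.
F_S2341/F_S9629 = (L_S2341/L_S9629)/(d_S2341/d_S9629)² = 1656/(8.00)² = 25.87.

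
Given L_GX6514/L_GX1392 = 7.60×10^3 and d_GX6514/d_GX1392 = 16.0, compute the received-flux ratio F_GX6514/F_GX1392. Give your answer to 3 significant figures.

29.7

F = L/(4πd²), so F_GX6514/F_GX1392 = (L_GX6514/L_GX1392) / (d_GX6514/d_GX1392)²
= 7.60×10^3 / (16.0)² = 7.60×10^3 / 256.0 = 29.69.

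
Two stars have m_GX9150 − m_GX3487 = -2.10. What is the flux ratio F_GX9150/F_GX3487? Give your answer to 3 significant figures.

F_GX9150/F_GX3487 = 10^(−(m_GX9150 − m_GX3487)/2.5) = 10^(2.10/2.5) = 10^0.840 = 6.918.

6.92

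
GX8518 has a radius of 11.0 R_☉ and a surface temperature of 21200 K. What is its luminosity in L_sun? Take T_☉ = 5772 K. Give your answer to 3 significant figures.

2.20×10^4 L_sun

L/L_☉ = (R/R_☉)² (T/T_☉)⁴ = (11.0)² × (21200/5772)⁴
       = 121.0 × (3.673)⁴ = 121.0 × 182.0 = 2.202×10^4.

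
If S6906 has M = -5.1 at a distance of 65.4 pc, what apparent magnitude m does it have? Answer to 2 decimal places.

-1.02

m = M + 5 log₁₀(d/10 pc) = -5.1 + 5 log₁₀(65.4/10)
  = -5.1 + 5 × 0.816 = -5.1 + 4.08 = -1.02.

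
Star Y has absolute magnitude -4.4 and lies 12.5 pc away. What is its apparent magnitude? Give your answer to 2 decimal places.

-3.92

m = M + 5 log₁₀(d/10 pc) = -4.4 + 5 log₁₀(12.5/10)
  = -4.4 + 5 × 0.097 = -4.4 + 0.48 = -3.92.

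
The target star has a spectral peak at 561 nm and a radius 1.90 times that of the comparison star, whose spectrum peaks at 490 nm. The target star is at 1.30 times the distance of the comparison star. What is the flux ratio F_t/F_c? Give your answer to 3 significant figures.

Wien's law: T_t/T_c = λ_c/λ_t = 490/561 = 0.8734.
L_t/L_c = (R_t/R_c)²(T_t/T_c)⁴ = (1.90)²(0.8734)⁴ = 2.101.
F_t/F_c = (L_t/L_c)/(d_t/d_c)² = 2.101/(1.30)² = 1.243.

1.24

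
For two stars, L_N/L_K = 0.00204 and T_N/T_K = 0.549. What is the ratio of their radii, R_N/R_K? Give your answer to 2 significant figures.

L ∝ R²T⁴ gives R ∝ √L / T², so
R_N/R_K = √(0.00204) / (0.549)² = 0.04517 / 0.3014 = 0.1499.

0.15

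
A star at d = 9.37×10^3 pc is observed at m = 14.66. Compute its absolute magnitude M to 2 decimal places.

-0.20

M = m − 5 log₁₀(d/10 pc) = 14.66 − 5 log₁₀(9.37×10^3/10)
  = 14.66 − 5 × 2.972 = 14.66 − 14.86 = -0.20.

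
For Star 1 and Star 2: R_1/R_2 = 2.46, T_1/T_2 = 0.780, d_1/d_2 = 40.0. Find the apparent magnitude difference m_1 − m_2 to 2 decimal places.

L_1/L_2 = (2.46)²(0.780)⁴ = 2.240.
F_1/F_2 = (L_1/L_2)/(d_1/d_2)² = 2.240/1600 = 0.001400.
m_1 − m_2 = −2.5 log₁₀(0.001400) = 7.13.

7.13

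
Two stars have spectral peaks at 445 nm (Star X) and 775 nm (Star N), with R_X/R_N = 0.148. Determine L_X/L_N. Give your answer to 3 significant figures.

Wien's law gives T ∝ 1/λ_max, so T_X/T_N = λ_N/λ_X = 775/445 = 1.742.
Then L ∝ R²T⁴ gives L_X/L_N = (0.148)² × (1.742)⁴ = 0.02190 × 9.200 = 0.2015.

0.202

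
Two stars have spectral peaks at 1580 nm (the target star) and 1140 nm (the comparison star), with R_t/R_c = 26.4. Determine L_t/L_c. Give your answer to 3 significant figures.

189

Wien's law gives T ∝ 1/λ_max, so T_t/T_c = λ_c/λ_t = 1140/1580 = 0.7215.
Then L ∝ R²T⁴ gives L_t/L_c = (26.4)² × (0.7215)⁴ = 697.0 × 0.2710 = 188.9.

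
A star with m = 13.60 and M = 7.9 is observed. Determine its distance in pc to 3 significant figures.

m − M = 5 log₁₀(d/10 pc)
13.60 − (7.9) = 5.70 = 5 log₁₀(d/10)
d = 10 × 10^(5.70/5) = 10 × 10^1.140 = 138.0 pc.

138 pc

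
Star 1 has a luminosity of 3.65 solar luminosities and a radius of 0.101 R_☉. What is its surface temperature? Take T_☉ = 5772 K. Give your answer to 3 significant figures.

T/T_☉ = (L/L_☉)^(1/4) / (R/R_☉)^(1/2)
T = 5772 × (3.65)^(1/4) / √(0.101) = 5772 × 1.382 / 0.3178 = 2.510×10^4 K.

2.51×10^4 K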